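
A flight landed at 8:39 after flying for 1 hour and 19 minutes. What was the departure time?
Starting time: 8:39 = 519 total minutes past 12:00
Subtracting: 1 hour and 19 minutes = 79 minutes
519 - 79 = 440 minutes
= 7 hours and 20 minutes past 12:00 = 7:20

Final answer: 7:20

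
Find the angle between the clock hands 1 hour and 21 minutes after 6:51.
First find the time 1 hour and 21 minutes after 6:51.
Total minutes: 6 x 60 + 51 + 1 x 60 + 21 = 492.
492 mod 720 = 492 minutes = 8:12.
Now compute the angle at 8:12:
Hour hand: 8 x 30 + 12 x 0.5 = 246 degrees
Minute hand: 12 x 6 = 72 degrees
Difference: |246 - 72| = 174 degrees
The angle is 174 degrees

Final answer: 174 degrees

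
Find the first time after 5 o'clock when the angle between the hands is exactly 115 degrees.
At t minutes past 5:00, the hour hand is at 30 x 5 + 0.5t degrees and the minute hand is at 6t degrees.
The smaller angle between them is 115 degrees when |30H - 5.5t| = 115 or |30H - 5.5t| = 245.
With H = 5, solve 30 x 5 - 5.5t = +/- target for each target:
  t = (30 x 5 - 115) / 5.5 = 6.36
  t = (30 x 5 + 115) / 5.5 = 48.18
  t = (30 x 5 - 245) / 5.5 = -17.27 (outside (0, 60))
  t = (30 x 5 + 245) / 5.5 = 71.82 (outside (0, 60))
Valid solutions in (0, 60): {6.36, 48.18} minutes.
The first occurrence is t = 6.36 minutes.
The hands form a 115-degree angle at 6.36 minutes past 5:00.

Final answer: 6.36 minutes past 5:00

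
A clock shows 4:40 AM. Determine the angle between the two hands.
Hour hand position: 4 x 30 + 40 x 0.5 = 140 degrees
Minute hand position: 40 x 6 = 240 degrees
Difference: |140 - 240| = 100 degrees
The angle between the hands is 100 degrees

Final answer: 100 degrees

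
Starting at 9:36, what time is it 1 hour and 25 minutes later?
Starting time: 9:36
Adding 25 minutes to 36 minutes: 36 + 25 = 61 minutes = 1 hour and 1 minute
Adding 1 hour: 9 + 1 + 1 (carry) = 11
Final time: 11:01

Final answer: 11:01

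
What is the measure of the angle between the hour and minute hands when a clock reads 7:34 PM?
Hour hand position: 7 x 30 + 34 x 0.5 = 227 degrees
Minute hand position: 34 x 6 = 204 degrees
Difference: |227 - 204| = 23 degrees
The angle between the hands is 23 degrees

Final answer: 23 degrees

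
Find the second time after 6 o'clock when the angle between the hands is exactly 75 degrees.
At t minutes past 6:00, the hour hand is at 30 x 6 + 0.5t degrees and the minute hand is at 6t degrees.
The smaller angle between them is 75 degrees when |30H - 5.5t| = 75 or |30H - 5.5t| = 285.
With H = 6, solve 30 x 6 - 5.5t = +/- target for each target:
  t = (30 x 6 - 75) / 5.5 = 19.09
  t = (30 x 6 + 75) / 5.5 = 46.36
  t = (30 x 6 - 285) / 5.5 = -19.09 (outside (0, 60))
  t = (30 x 6 + 285) / 5.5 = 84.55 (outside (0, 60))
Valid solutions in (0, 60): {19.09, 46.36} minutes.
The second occurrence is t = 46.36 minutes.
The hands form a 75-degree angle at 46.36 minutes past 6:00.

Final answer: 46.36 minutes past 6:00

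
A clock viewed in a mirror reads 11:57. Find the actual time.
Reflection across the vertical (12-6) axis maps a hand at angle A degrees to (360 - A) degrees, which sends a reading of T minutes past 12:00 to (720 - T) minutes past 12:00.
Mirror reads 11:57 = 717 minutes past 12:00.
Actual time: (720 - 717) mod 720 = 3 minutes = 12:03.

Final answer: 12:03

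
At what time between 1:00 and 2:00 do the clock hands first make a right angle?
At t minutes past 1:00, the hour hand is at 30 x 1 + 0.5t degrees and the minute hand is at 6t degrees.
The smaller angle between them is 90 degrees when |30H - 5.5t| = 90 or |30H - 5.5t| = 270.
With H = 1, solve 30 x 1 - 5.5t = +/- target for each target:
  t = (30 x 1 - 90) / 5.5 = -10.91 (outside (0, 60))
  t = (30 x 1 + 90) / 5.5 = 21.82
  t = (30 x 1 - 270) / 5.5 = -43.64 (outside (0, 60))
  t = (30 x 1 + 270) / 5.5 = 54.55
Valid solutions in (0, 60): {21.82, 54.55} minutes.
First occurrence: t = 21.82 minutes.
The hands are at right angles at 21.82 minutes past 1:00.

Final answer: 21.82 minutes past 1:00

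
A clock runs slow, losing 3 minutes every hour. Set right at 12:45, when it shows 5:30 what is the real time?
For every 60 true minutes, the faulty clock advances 57 minutes, so 1 faulty-clock minute corresponds to 60/57 true minutes.
From 12:45 to 5:30 on the faulty dial is 285 minutes.
True elapsed: 285 x 60/57 = 300 minutes = 5 hours.
True time: 12:45 + 5 hours = 5:45.

Final answer: 5:45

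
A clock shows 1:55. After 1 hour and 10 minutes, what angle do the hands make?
First find the time 1 hour and 10 minutes after 1:55.
Total minutes: 1 x 60 + 55 + 1 x 60 + 10 = 185.
185 mod 720 = 185 minutes = 3:05.
Now compute the angle at 3:05:
Hour hand: 3 x 30 + 5 x 0.5 = 92.5 degrees
Minute hand: 5 x 6 = 30 degrees
Difference: |92.5 - 30| = 62.5 degrees
The angle is 62.5 degrees

Final answer: 62.5 degrees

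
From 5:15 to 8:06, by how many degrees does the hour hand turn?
The hour hand moves 0.5 degrees per minute.
Time elapsed: 8:06 - 5:15 = 171 minutes
Angular displacement: 171 x 0.5 = 85.5 degrees

Final answer: 85.5 degrees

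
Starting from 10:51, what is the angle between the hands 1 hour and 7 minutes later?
First find the time 1 hour and 7 minutes after 10:51.
Total minutes: 10 x 60 + 51 + 1 x 60 + 7 = 718.
718 mod 720 = 718 minutes = 11:58.
Now compute the angle at 11:58:
Hour hand: 11 x 30 + 58 x 0.5 = 359 degrees
Minute hand: 58 x 6 = 348 degrees
Difference: |359 - 348| = 11 degrees
The angle is 11 degrees

Final answer: 11 degrees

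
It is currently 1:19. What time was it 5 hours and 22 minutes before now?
Starting time: 1:19 = 79 total minutes past 12:00
Subtracting: 5 hours and 22 minutes = 322 minutes
79 - 322 = -243 (negative, add 12 hours = 720) = 477 minutes
= 7 hours and 57 minutes past 12:00 = 7:57

Final answer: 7:57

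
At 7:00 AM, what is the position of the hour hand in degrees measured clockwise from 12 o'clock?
The hour hand moves 30 degrees per hour and 0.5 degrees per minute.
At 7:00: (7) x 30 + 0 x 0.5 = 210 + 0 = 210 degrees

Final answer: 210 degrees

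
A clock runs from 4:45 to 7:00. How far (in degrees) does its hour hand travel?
The hour hand moves 0.5 degrees per minute.
Time elapsed: 7:00 - 4:45 = 135 minutes
Angular displacement: 135 x 0.5 = 67.5 degrees

Final answer: 67.5 degrees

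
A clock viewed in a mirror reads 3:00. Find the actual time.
Reflection across the vertical (12-6) axis maps a hand at angle A degrees to (360 - A) degrees, which sends a reading of T minutes past 12:00 to (720 - T) minutes past 12:00.
Mirror reads 3:00 = 180 minutes past 12:00.
Actual time: (720 - 180) mod 720 = 540 minutes = 9:00.

Final answer: 9:00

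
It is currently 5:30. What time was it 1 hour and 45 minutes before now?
Starting time: 5:30 = 330 total minutes past 12:00
Subtracting: 1 hour and 45 minutes = 105 minutes
330 - 105 = 225 minutes
= 3 hours and 45 minutes past 12:00 = 3:45

Final answer: 3:45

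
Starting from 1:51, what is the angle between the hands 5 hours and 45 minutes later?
First find the time 5 hours and 45 minutes after 1:51.
Total minutes: 1 x 60 + 51 + 5 x 60 + 45 = 456.
456 mod 720 = 456 minutes = 7:36.
Now compute the angle at 7:36:
Hour hand: 7 x 30 + 36 x 0.5 = 228 degrees
Minute hand: 36 x 6 = 216 degrees
Difference: |228 - 216| = 12 degrees
The angle is 12 degrees

Final answer: 12 degrees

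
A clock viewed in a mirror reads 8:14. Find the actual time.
Reflection across the vertical (12-6) axis maps a hand at angle A degrees to (360 - A) degrees, which sends a reading of T minutes past 12:00 to (720 - T) minutes past 12:00.
Mirror reads 8:14 = 494 minutes past 12:00.
Actual time: (720 - 494) mod 720 = 226 minutes = 3:46.

Final answer: 3:46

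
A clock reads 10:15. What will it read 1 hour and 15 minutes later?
Starting time: 10:15
Adding 15 minutes to 15 minutes: 15 + 15 = 30 minutes
Adding 1 hour: 10 + 1 = 11
Final time: 11:30

Final answer: 11:30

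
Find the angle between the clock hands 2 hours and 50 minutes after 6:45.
First find the time 2 hours and 50 minutes after 6:45.
Total minutes: 6 x 60 + 45 + 2 x 60 + 50 = 575.
575 mod 720 = 575 minutes = 9:35.
Now compute the angle at 9:35:
Hour hand: 9 x 30 + 35 x 0.5 = 287.5 degrees
Minute hand: 35 x 6 = 210 degrees
Difference: |287.5 - 210| = 77.5 degrees
The angle is 77.5 degrees

Final answer: 77.5 degrees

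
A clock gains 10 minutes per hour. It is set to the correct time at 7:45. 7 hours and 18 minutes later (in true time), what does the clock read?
For every 60 true minutes, the faulty clock advances 60 + 10 = 70 minutes.
True elapsed: 7 hours and 18 minutes = 438 minutes.
Faulty clock advances: 438 x 70/60 = 511 minutes (drift: 73 minutes ahead).
Shown time: 7:45 + 511 minutes = 4:16.

Final answer: 4:16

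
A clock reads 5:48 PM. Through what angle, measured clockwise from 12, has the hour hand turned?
The hour hand moves 30 degrees per hour and 0.5 degrees per minute.
At 5:48: (5) x 30 + 48 x 0.5 = 150 + 24 = 174 degrees

Final answer: 174 degrees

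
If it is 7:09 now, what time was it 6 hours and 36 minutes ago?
Starting time: 7:09 = 429 total minutes past 12:00
Subtracting: 6 hours and 36 minutes = 396 minutes
429 - 396 = 33 minutes
= 33 minutes past 12:00 = 12:33

Final answer: 12:33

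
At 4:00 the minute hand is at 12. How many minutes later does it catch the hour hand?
The minute hand gains 5.5 degrees per minute on the hour hand.
At 4:00, the hour hand is at 120 degrees and the minute hand is at 0 degrees.
The gap is 120 degrees. Time to close: 120/5.5 = 60 x 4/11 = 21.82 minutes.
The hands overlap at 21.82 minutes past 4:00.

Final answer: 21.82 minutes past 4:00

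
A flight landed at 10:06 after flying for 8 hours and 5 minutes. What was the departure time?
Starting time: 10:06 = 606 total minutes past 12:00
Subtracting: 8 hours and 5 minutes = 485 minutes
606 - 485 = 121 minutes
= 2 hours and 1 minute past 12:00 = 2:01

Final answer: 2:01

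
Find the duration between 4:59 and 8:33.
From 4:59 to 8:33:
(8 x 60 + 33) - (4 x 60 + 59) = 513 - 299 = 214 minutes
= 3 hours and 34 minutes

Final answer: 3 hours and 34 minutes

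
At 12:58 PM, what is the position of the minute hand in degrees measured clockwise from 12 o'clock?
The minute hand moves 6 degrees per minute.
At 12:58: 58 x 6 = 348 degrees

Final answer: 348 degrees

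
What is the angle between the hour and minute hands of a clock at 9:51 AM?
Hour hand position: 9 x 30 + 51 x 0.5 = 295.5 degrees
Minute hand position: 51 x 6 = 306 degrees
Difference: |295.5 - 306| = 10.5 degrees
The angle between the hands is 10.5 degrees

Final answer: 10.5 degrees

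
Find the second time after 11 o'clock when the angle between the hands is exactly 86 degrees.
At t minutes past 11:00, the hour hand is at 30 x 11 + 0.5t degrees and the minute hand is at 6t degrees.
The smaller angle between them is 86 degrees when |30H - 5.5t| = 86 or |30H - 5.5t| = 274.
With H = 11, solve 30 x 11 - 5.5t = +/- target for each target:
  t = (30 x 11 - 86) / 5.5 = 44.36
  t = (30 x 11 + 86) / 5.5 = 75.64 (outside (0, 60))
  t = (30 x 11 - 274) / 5.5 = 10.18
  t = (30 x 11 + 274) / 5.5 = 109.82 (outside (0, 60))
Valid solutions in (0, 60): {10.18, 44.36} minutes.
The second occurrence is t = 44.36 minutes.
The hands form a 86-degree angle at 44.36 minutes past 11:00.

Final answer: 44.36 minutes past 11:00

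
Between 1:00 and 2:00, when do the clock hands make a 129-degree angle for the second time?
At t minutes past 1:00, the hour hand is at 30 x 1 + 0.5t degrees and the minute hand is at 6t degrees.
The smaller angle between them is 129 degrees when |30H - 5.5t| = 129 or |30H - 5.5t| = 231.
With H = 1, solve 30 x 1 - 5.5t = +/- target for each target:
  t = (30 x 1 - 129) / 5.5 = -18 (outside (0, 60))
  t = (30 x 1 + 129) / 5.5 = 28.91
  t = (30 x 1 - 231) / 5.5 = -36.55 (outside (0, 60))
  t = (30 x 1 + 231) / 5.5 = 47.45
Valid solutions in (0, 60): {28.91, 47.45} minutes.
The second occurrence is t = 47.45 minutes.
The hands form a 129-degree angle at 47.45 minutes past 1:00.

Final answer: 47.45 minutes past 1:00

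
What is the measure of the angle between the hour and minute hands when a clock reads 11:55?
Hour hand position: 11 x 30 + 55 x 0.5 = 357.5 degrees
Minute hand position: 55 x 6 = 330 degrees
Difference: |357.5 - 330| = 27.5 degrees
The angle between the hands is 27.5 degrees

Final answer: 27.5 degrees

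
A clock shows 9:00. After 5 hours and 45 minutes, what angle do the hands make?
First find the time 5 hours and 45 minutes after 9:00.
Total minutes: 9 x 60 + 0 + 5 x 60 + 45 = 885.
885 mod 720 = 165 minutes = 2:45.
Now compute the angle at 2:45:
Hour hand: 2 x 30 + 45 x 0.5 = 82.5 degrees
Minute hand: 45 x 6 = 270 degrees
Difference: |82.5 - 270| = 187.5 degrees
Smaller angle: 360 - 187.5 = 172.5 degrees

Final answer: 172.5 degrees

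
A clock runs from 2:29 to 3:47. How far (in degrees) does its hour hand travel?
The hour hand moves 0.5 degrees per minute.
Time elapsed: 3:47 - 2:29 = 78 minutes
Angular displacement: 78 x 0.5 = 39 degrees

Final answer: 39 degrees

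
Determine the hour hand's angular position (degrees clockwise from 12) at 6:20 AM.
The hour hand moves 30 degrees per hour and 0.5 degrees per minute.
At 6:20: (6) x 30 + 20 x 0.5 = 180 + 10 = 190 degrees

Final answer: 190 degrees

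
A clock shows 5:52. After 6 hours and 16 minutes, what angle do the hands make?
First find the time 6 hours and 16 minutes after 5:52.
Total minutes: 5 x 60 + 52 + 6 x 60 + 16 = 728.
728 mod 720 = 8 minutes = 12:08.
Now compute the angle at 12:08:
Hour hand: 0 x 30 + 8 x 0.5 = 4 degrees
Minute hand: 8 x 6 = 48 degrees
Difference: |4 - 48| = 44 degrees
The angle is 44 degrees

Final answer: 44 degrees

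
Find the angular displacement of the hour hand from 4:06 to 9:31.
The hour hand moves 0.5 degrees per minute.
Time elapsed: 9:31 - 4:06 = 325 minutes
Angular displacement: 325 x 0.5 = 162.5 degrees

Final answer: 162.5 degrees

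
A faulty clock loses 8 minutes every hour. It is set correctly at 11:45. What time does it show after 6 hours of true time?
For every 60 true minutes, the faulty clock advances 60 - 8 = 52 minutes.
True elapsed: 6 hours = 360 minutes.
Faulty clock advances: 360 x 52/60 = 312 minutes (drift: 48 minutes behind).
Shown time: 11:45 + 312 minutes = 4:57.

Final answer: 4:57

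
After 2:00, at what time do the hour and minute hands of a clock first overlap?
The minute hand gains 5.5 degrees per minute on the hour hand.
At 2:00, the hour hand is at 60 degrees and the minute hand is at 0 degrees.
The gap is 60 degrees. Time to close: 60/5.5 = 60 x 2/11 = 10.91 minutes.
The hands overlap at 10.91 minutes past 2:00.

Final answer: 10.91 minutes past 2:00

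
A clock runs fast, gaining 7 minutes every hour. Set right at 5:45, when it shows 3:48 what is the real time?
For every 60 true minutes, the faulty clock advances 67 minutes, so 1 faulty-clock minute corresponds to 60/67 true minutes.
From 5:45 to 3:48 on the faulty dial is 603 minutes.
True elapsed: 603 x 60/67 = 540 minutes = 9 hours.
True time: 5:45 + 9 hours = 2:45.

Final answer: 2:45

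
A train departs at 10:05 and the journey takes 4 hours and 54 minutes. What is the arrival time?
Starting time: 10:05
Adding 54 minutes to 5 minutes: 5 + 54 = 59 minutes
Adding 4 hours: 10 + 4 = 14 - 12 = 2
Final time: 2:59

Final answer: 2:59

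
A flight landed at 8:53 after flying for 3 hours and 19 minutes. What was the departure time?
Starting time: 8:53 = 533 total minutes past 12:00
Subtracting: 3 hours and 19 minutes = 199 minutes
533 - 199 = 334 minutes
= 5 hours and 34 minutes past 12:00 = 5:34

Final answer: 5:34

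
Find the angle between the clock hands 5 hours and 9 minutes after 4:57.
First find the time 5 hours and 9 minutes after 4:57.
Total minutes: 4 x 60 + 57 + 5 x 60 + 9 = 606.
606 mod 720 = 606 minutes = 10:06.
Now compute the angle at 10:06:
Hour hand: 10 x 30 + 6 x 0.5 = 303 degrees
Minute hand: 6 x 6 = 36 degrees
Difference: |303 - 36| = 267 degrees
Smaller angle: 360 - 267 = 93 degrees

Final answer: 93 degrees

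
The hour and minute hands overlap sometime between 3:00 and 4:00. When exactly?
The minute hand gains 5.5 degrees per minute on the hour hand.
At 3:00, the hour hand is at 90 degrees and the minute hand is at 0 degrees.
The gap is 90 degrees. Time to close: 90/5.5 = 60 x 3/11 = 16.36 minutes.
The hands overlap at 16.36 minutes past 3:00.

Final answer: 16.36 minutes past 3:00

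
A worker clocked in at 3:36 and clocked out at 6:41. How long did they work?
From 3:36 to 6:41:
(6 x 60 + 41) - (3 x 60 + 36) = 401 - 216 = 185 minutes
= 3 hours and 5 minutes

Final answer: 3 hours and 5 minutes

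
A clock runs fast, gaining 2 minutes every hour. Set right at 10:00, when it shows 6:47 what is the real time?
For every 60 true minutes, the faulty clock advances 62 minutes, so 1 faulty-clock minute corresponds to 60/62 true minutes.
From 10:00 to 6:47 on the faulty dial is 527 minutes.
True elapsed: 527 x 60/62 = 510 minutes = 8 hours and 30 minutes.
True time: 10:00 + 8 hours and 30 minutes = 6:30.

Final answer: 6:30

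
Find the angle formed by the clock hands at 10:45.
Hour hand position: 10 x 30 + 45 x 0.5 = 322.5 degrees
Minute hand position: 45 x 6 = 270 degrees
Difference: |322.5 - 270| = 52.5 degrees
The angle between the hands is 52.5 degrees

Final answer: 52.5 degrees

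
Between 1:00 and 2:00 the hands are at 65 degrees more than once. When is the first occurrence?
At t minutes past 1:00, the hour hand is at 30 x 1 + 0.5t degrees and the minute hand is at 6t degrees.
The smaller angle between them is 65 degrees when |30H - 5.5t| = 65 or |30H - 5.5t| = 295.
With H = 1, solve 30 x 1 - 5.5t = +/- target for each target:
  t = (30 x 1 - 65) / 5.5 = -6.36 (outside (0, 60))
  t = (30 x 1 + 65) / 5.5 = 17.27
  t = (30 x 1 - 295) / 5.5 = -48.18 (outside (0, 60))
  t = (30 x 1 + 295) / 5.5 = 59.09
Valid solutions in (0, 60): {17.27, 59.09} minutes.
The first occurrence is t = 17.27 minutes.
The hands form a 65-degree angle at 17.27 minutes past 1:00.

Final answer: 17.27 minutes past 1:00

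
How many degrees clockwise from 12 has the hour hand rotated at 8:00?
The hour hand moves 30 degrees per hour and 0.5 degrees per minute.
At 8:00: (8) x 30 + 0 x 0.5 = 240 + 0 = 240 degrees

Final answer: 240 degrees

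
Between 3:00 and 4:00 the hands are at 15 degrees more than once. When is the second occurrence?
At t minutes past 3:00, the hour hand is at 30 x 3 + 0.5t degrees and the minute hand is at 6t degrees.
The smaller angle between them is 15 degrees when |30H - 5.5t| = 15 or |30H - 5.5t| = 345.
With H = 3, solve 30 x 3 - 5.5t = +/- target for each target:
  t = (30 x 3 - 15) / 5.5 = 13.64
  t = (30 x 3 + 15) / 5.5 = 19.09
  t = (30 x 3 - 345) / 5.5 = -46.36 (outside (0, 60))
  t = (30 x 3 + 345) / 5.5 = 79.09 (outside (0, 60))
Valid solutions in (0, 60): {13.64, 19.09} minutes.
The second occurrence is t = 19.09 minutes.
The hands form a 15-degree angle at 19.09 minutes past 3:00.

Final answer: 19.09 minutes past 3:00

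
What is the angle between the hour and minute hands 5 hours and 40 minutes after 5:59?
First find the time 5 hours and 40 minutes after 5:59.
Total minutes: 5 x 60 + 59 + 5 x 60 + 40 = 699.
699 mod 720 = 699 minutes = 11:39.
Now compute the angle at 11:39:
Hour hand: 11 x 30 + 39 x 0.5 = 349.5 degrees
Minute hand: 39 x 6 = 234 degrees
Difference: |349.5 - 234| = 115.5 degrees
The angle is 115.5 degrees

Final answer: 115.5 degrees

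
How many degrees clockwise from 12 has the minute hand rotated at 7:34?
The minute hand moves 6 degrees per minute.
At 7:34: 34 x 6 = 204 degrees

Final answer: 204 degrees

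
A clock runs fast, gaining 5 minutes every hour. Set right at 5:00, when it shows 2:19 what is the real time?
For every 60 true minutes, the faulty clock advances 65 minutes, so 1 faulty-clock minute corresponds to 60/65 true minutes.
From 5:00 to 2:19 on the faulty dial is 559 minutes.
True elapsed: 559 x 60/65 = 516 minutes = 8 hours and 36 minutes.
True time: 5:00 + 8 hours and 36 minutes = 1:36.

Final answer: 1:36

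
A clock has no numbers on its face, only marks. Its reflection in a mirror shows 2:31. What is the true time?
Reflection across the vertical (12-6) axis maps a hand at angle A degrees to (360 - A) degrees, which sends a reading of T minutes past 12:00 to (720 - T) minutes past 12:00.
Mirror reads 2:31 = 151 minutes past 12:00.
Actual time: (720 - 151) mod 720 = 569 minutes = 9:29.

Final answer: 9:29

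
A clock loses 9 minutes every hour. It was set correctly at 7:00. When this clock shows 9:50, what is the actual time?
For every 60 true minutes, the faulty clock advances 51 minutes, so 1 faulty-clock minute corresponds to 60/51 true minutes.
From 7:00 to 9:50 on the faulty dial is 170 minutes.
True elapsed: 170 x 60/51 = 200 minutes = 3 hours and 20 minutes.
True time: 7:00 + 3 hours and 20 minutes = 10:20.

Final answer: 10:20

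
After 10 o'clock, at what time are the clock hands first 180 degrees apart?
For hands to be 180 degrees apart: |30H - 5.5t| = 180
With H = 10: t = (30 x 10 + 180)/5.5 = 87.27 or t = (30 x 10 - 180)/5.5 = 21.82
First valid solution (0 < t < 60): t = 21.82 minutes
The hands are opposite at 21.82 minutes past 10:00.

Final answer: 21.82 minutes past 10:00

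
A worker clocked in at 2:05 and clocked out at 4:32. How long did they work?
From 2:05 to 4:32:
(4 x 60 + 32) - (2 x 60 + 5) = 272 - 125 = 147 minutes
= 2 hours and 27 minutes

Final answer: 2 hours and 27 minutes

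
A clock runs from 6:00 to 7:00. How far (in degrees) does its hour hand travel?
The hour hand moves 0.5 degrees per minute.
Time elapsed: 7:00 - 6:00 = 60 minutes
Angular displacement: 60 x 0.5 = 30 degrees

Final answer: 30 degrees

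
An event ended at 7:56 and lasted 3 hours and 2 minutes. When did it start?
Starting time: 7:56 = 476 total minutes past 12:00
Subtracting: 3 hours and 2 minutes = 182 minutes
476 - 182 = 294 minutes
= 4 hours and 54 minutes past 12:00 = 4:54

Final answer: 4:54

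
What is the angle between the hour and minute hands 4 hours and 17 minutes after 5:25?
First find the time 4 hours and 17 minutes after 5:25.
Total minutes: 5 x 60 + 25 + 4 x 60 + 17 = 582.
582 mod 720 = 582 minutes = 9:42.
Now compute the angle at 9:42:
Hour hand: 9 x 30 + 42 x 0.5 = 291 degrees
Minute hand: 42 x 6 = 252 degrees
Difference: |291 - 252| = 39 degrees
The angle is 39 degrees

Final answer: 39 degrees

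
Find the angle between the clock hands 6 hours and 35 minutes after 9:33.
First find the time 6 hours and 35 minutes after 9:33.
Total minutes: 9 x 60 + 33 + 6 x 60 + 35 = 968.
968 mod 720 = 248 minutes = 4:08.
Now compute the angle at 4:08:
Hour hand: 4 x 30 + 8 x 0.5 = 124 degrees
Minute hand: 8 x 6 = 48 degrees
Difference: |124 - 48| = 76 degrees
The angle is 76 degrees

Final answer: 76 degrees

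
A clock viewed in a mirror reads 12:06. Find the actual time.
Reflection across the vertical (12-6) axis maps a hand at angle A degrees to (360 - A) degrees, which sends a reading of T minutes past 12:00 to (720 - T) minutes past 12:00.
Mirror reads 12:06 = 6 minutes past 12:00.
Actual time: (720 - 6) mod 720 = 714 minutes = 11:54.

Final answer: 11:54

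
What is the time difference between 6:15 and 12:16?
From 6:15 to 12:16:
(12 x 60 + 16) - (6 x 60 + 15) = 736 - 375 = 361 minutes
= 6 hours and 1 minute

Final answer: 6 hours and 1 minute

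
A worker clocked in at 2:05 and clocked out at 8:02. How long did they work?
From 2:05 to 8:02:
(8 x 60 + 2) - (2 x 60 + 5) = 482 - 125 = 357 minutes
= 5 hours and 57 minutes

Final answer: 5 hours and 57 minutes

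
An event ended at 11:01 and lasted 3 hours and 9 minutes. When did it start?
Starting time: 11:01 = 661 total minutes past 12:00
Subtracting: 3 hours and 9 minutes = 189 minutes
661 - 189 = 472 minutes
= 7 hours and 52 minutes past 12:00 = 7:52

Final answer: 7:52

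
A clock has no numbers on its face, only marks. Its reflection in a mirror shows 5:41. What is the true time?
Reflection across the vertical (12-6) axis maps a hand at angle A degrees to (360 - A) degrees, which sends a reading of T minutes past 12:00 to (720 - T) minutes past 12:00.
Mirror reads 5:41 = 341 minutes past 12:00.
Actual time: (720 - 341) mod 720 = 379 minutes = 6:19.

Final answer: 6:19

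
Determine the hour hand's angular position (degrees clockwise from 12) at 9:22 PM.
The hour hand moves 30 degrees per hour and 0.5 degrees per minute.
At 9:22: (9) x 30 + 22 x 0.5 = 270 + 11 = 281 degrees

Final answer: 281 degrees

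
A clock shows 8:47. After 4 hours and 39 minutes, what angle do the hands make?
First find the time 4 hours and 39 minutes after 8:47.
Total minutes: 8 x 60 + 47 + 4 x 60 + 39 = 806.
806 mod 720 = 86 minutes = 1:26.
Now compute the angle at 1:26:
Hour hand: 1 x 30 + 26 x 0.5 = 43 degrees
Minute hand: 26 x 6 = 156 degrees
Difference: |43 - 156| = 113 degrees
The angle is 113 degrees

Final answer: 113 degrees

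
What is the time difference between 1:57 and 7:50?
From 1:57 to 7:50:
(7 x 60 + 50) - (1 x 60 + 57) = 470 - 117 = 353 minutes
= 5 hours and 53 minutes

Final answer: 5 hours and 53 minutes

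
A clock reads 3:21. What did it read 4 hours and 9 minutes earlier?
Starting time: 3:21 = 201 total minutes past 12:00
Subtracting: 4 hours and 9 minutes = 249 minutes
201 - 249 = -48 (negative, add 12 hours = 720) = 672 minutes
= 11 hours and 12 minutes past 12:00 = 11:12

Final answer: 11:12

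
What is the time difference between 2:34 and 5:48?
From 2:34 to 5:48:
(5 x 60 + 48) - (2 x 60 + 34) = 348 - 154 = 194 minutes
= 3 hours and 14 minutes

Final answer: 3 hours and 14 minutes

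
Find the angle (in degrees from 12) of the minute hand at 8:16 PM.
The minute hand moves 6 degrees per minute.
At 8:16: 16 x 6 = 96 degrees

Final answer: 96 degrees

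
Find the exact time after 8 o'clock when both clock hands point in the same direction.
The minute hand gains 5.5 degrees per minute on the hour hand.
At 8:00, the hour hand is at 240 degrees and the minute hand is at 0 degrees.
The gap is 240 degrees. Time to close: 240/5.5 = 60 x 8/11 = 43.64 minutes.
The hands overlap at 43.64 minutes past 8:00.

Final answer: 43.64 minutes past 8:00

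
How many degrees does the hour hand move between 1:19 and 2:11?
The hour hand moves 0.5 degrees per minute.
Time elapsed: 2:11 - 1:19 = 52 minutes
Angular displacement: 52 x 0.5 = 26 degrees

Final answer: 26 degrees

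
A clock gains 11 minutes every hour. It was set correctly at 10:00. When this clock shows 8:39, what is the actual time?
For every 60 true minutes, the faulty clock advances 71 minutes, so 1 faulty-clock minute corresponds to 60/71 true minutes.
From 10:00 to 8:39 on the faulty dial is 639 minutes.
True elapsed: 639 x 60/71 = 540 minutes = 9 hours.
True time: 10:00 + 9 hours = 7:00.

Final answer: 7:00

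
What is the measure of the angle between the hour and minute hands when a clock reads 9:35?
Hour hand position: 9 x 30 + 35 x 0.5 = 287.5 degrees
Minute hand position: 35 x 6 = 210 degrees
Difference: |287.5 - 210| = 77.5 degrees
The angle between the hands is 77.5 degrees

Final answer: 77.5 degrees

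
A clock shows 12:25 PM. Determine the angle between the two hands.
Hour hand position: 0 x 30 + 25 x 0.5 = 12.5 degrees
Minute hand position: 25 x 6 = 150 degrees
Difference: |12.5 - 150| = 137.5 degrees
The angle between the hands is 137.5 degrees

Final answer: 137.5 degrees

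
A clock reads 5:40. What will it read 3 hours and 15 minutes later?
Starting time: 5:40
Adding 15 minutes to 40 minutes: 40 + 15 = 55 minutes
Adding 3 hours: 5 + 3 = 8
Final time: 8:55

Final answer: 8:55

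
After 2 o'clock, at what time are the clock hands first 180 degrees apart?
For hands to be 180 degrees apart: |30H - 5.5t| = 180
With H = 2: t = (30 x 2 + 180)/5.5 = 43.64 or t = (30 x 2 - 180)/5.5 = -21.82
First valid solution (0 < t < 60): t = 43.64 minutes
The hands are opposite at 43.64 minutes past 2:00.

Final answer: 43.64 minutes past 2:00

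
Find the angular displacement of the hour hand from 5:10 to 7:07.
The hour hand moves 0.5 degrees per minute.
Time elapsed: 7:07 - 5:10 = 117 minutes
Angular displacement: 117 x 0.5 = 58.5 degrees

Final answer: 58.5 degrees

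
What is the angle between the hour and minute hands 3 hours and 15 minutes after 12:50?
First find the time 3 hours and 15 minutes after 12:50.
Total minutes: 12 x 60 + 50 + 3 x 60 + 15 = 965.
965 mod 720 = 245 minutes = 4:05.
Now compute the angle at 4:05:
Hour hand: 4 x 30 + 5 x 0.5 = 122.5 degrees
Minute hand: 5 x 6 = 30 degrees
Difference: |122.5 - 30| = 92.5 degrees
The angle is 92.5 degrees

Final answer: 92.5 degrees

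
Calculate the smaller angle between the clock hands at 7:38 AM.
Hour hand position: 7 x 30 + 38 x 0.5 = 229 degrees
Minute hand position: 38 x 6 = 228 degrees
Difference: |229 - 228| = 1 degrees
The angle between the hands is 1 degrees

Final answer: 1 degrees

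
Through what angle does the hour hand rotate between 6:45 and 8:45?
The hour hand moves 0.5 degrees per minute.
Time elapsed: 8:45 - 6:45 = 120 minutes
Angular displacement: 120 x 0.5 = 60 degrees

Final answer: 60 degrees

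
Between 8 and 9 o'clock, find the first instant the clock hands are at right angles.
At t minutes past 8:00, the hour hand is at 30 x 8 + 0.5t degrees and the minute hand is at 6t degrees.
The smaller angle between them is 90 degrees when |30H - 5.5t| = 90 or |30H - 5.5t| = 270.
With H = 8, solve 30 x 8 - 5.5t = +/- target for each target:
  t = (30 x 8 - 90) / 5.5 = 27.27
  t = (30 x 8 + 90) / 5.5 = 60 (outside (0, 60))
  t = (30 x 8 - 270) / 5.5 = -5.45 (outside (0, 60))
  t = (30 x 8 + 270) / 5.5 = 92.73 (outside (0, 60))
Valid solutions in (0, 60): {27.27} minutes.
First occurrence: t = 27.27 minutes.
The hands are at right angles at 27.27 minutes past 8:00.

Final answer: 27.27 minutes past 8:00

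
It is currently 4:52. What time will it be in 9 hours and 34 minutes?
Starting time: 4:52
Adding 34 minutes to 52 minutes: 52 + 34 = 86 minutes = 1 hour and 26 minutes
Adding 9 hours: 4 + 9 + 1 (carry) = 14 - 12 = 2
Final time: 2:26

Final answer: 2:26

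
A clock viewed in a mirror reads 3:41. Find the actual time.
Reflection across the vertical (12-6) axis maps a hand at angle A degrees to (360 - A) degrees, which sends a reading of T minutes past 12:00 to (720 - T) minutes past 12:00.
Mirror reads 3:41 = 221 minutes past 12:00.
Actual time: (720 - 221) mod 720 = 499 minutes = 8:19.

Final answer: 8:19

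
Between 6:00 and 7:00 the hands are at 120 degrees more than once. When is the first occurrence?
At t minutes past 6:00, the hour hand is at 30 x 6 + 0.5t degrees and the minute hand is at 6t degrees.
The smaller angle between them is 120 degrees when |30H - 5.5t| = 120 or |30H - 5.5t| = 240.
With H = 6, solve 30 x 6 - 5.5t = +/- target for each target:
  t = (30 x 6 - 120) / 5.5 = 10.91
  t = (30 x 6 + 120) / 5.5 = 54.55
  t = (30 x 6 - 240) / 5.5 = -10.91 (outside (0, 60))
  t = (30 x 6 + 240) / 5.5 = 76.36 (outside (0, 60))
Valid solutions in (0, 60): {10.91, 54.55} minutes.
The first occurrence is t = 10.91 minutes.
The hands form a 120-degree angle at 10.91 minutes past 6:00.

Final answer: 10.91 minutes past 6:00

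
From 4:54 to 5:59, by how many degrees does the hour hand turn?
The hour hand moves 0.5 degrees per minute.
Time elapsed: 5:59 - 4:54 = 65 minutes
Angular displacement: 65 x 0.5 = 32.5 degrees

Final answer: 32.5 degrees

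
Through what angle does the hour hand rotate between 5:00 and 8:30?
The hour hand moves 0.5 degrees per minute.
Time elapsed: 8:30 - 5:00 = 210 minutes
Angular displacement: 210 x 0.5 = 105 degrees

Final answer: 105 degrees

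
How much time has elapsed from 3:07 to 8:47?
From 3:07 to 8:47:
(8 x 60 + 47) - (3 x 60 + 7) = 527 - 187 = 340 minutes
= 5 hours and 40 minutes

Final answer: 5 hours and 40 minutes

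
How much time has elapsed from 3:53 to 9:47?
From 3:53 to 9:47:
(9 x 60 + 47) - (3 x 60 + 53) = 587 - 233 = 354 minutes
= 5 hours and 54 minutes

Final answer: 5 hours and 54 minutes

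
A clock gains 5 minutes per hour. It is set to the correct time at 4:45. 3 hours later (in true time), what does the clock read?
For every 60 true minutes, the faulty clock advances 60 + 5 = 65 minutes.
True elapsed: 3 hours = 180 minutes.
Faulty clock advances: 180 x 65/60 = 195 minutes (drift: 15 minutes ahead).
Shown time: 4:45 + 195 minutes = 8:00.

Final answer: 8:00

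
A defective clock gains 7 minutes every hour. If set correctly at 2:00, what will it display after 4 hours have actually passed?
For every 60 true minutes, the faulty clock advances 60 + 7 = 67 minutes.
True elapsed: 4 hours = 240 minutes.
Faulty clock advances: 240 x 67/60 = 268 minutes (drift: 28 minutes ahead).
Shown time: 2:00 + 268 minutes = 6:28.

Final answer: 6:28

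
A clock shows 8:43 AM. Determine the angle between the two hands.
Hour hand position: 8 x 30 + 43 x 0.5 = 261.5 degrees
Minute hand position: 43 x 6 = 258 degrees
Difference: |261.5 - 258| = 3.5 degrees
The angle between the hands is 3.5 degrees

Final answer: 3.5 degrees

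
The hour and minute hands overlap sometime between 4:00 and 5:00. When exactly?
The minute hand gains 5.5 degrees per minute on the hour hand.
At 4:00, the hour hand is at 120 degrees and the minute hand is at 0 degrees.
The gap is 120 degrees. Time to close: 120/5.5 = 60 x 4/11 = 21.82 minutes.
The hands overlap at 21.82 minutes past 4:00.

Final answer: 21.82 minutes past 4:00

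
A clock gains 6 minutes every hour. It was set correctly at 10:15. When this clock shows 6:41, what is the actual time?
For every 60 true minutes, the faulty clock advances 66 minutes, so 1 faulty-clock minute corresponds to 60/66 true minutes.
From 10:15 to 6:41 on the faulty dial is 506 minutes.
True elapsed: 506 x 60/66 = 460 minutes = 7 hours and 40 minutes.
True time: 10:15 + 7 hours and 40 minutes = 5:55.

Final answer: 5:55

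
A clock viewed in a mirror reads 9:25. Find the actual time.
Reflection across the vertical (12-6) axis maps a hand at angle A degrees to (360 - A) degrees, which sends a reading of T minutes past 12:00 to (720 - T) minutes past 12:00.
Mirror reads 9:25 = 565 minutes past 12:00.
Actual time: (720 - 565) mod 720 = 155 minutes = 2:35.

Final answer: 2:35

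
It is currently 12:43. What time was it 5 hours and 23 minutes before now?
Starting time: 12:43 = 43 total minutes past 12:00
Subtracting: 5 hours and 23 minutes = 323 minutes
43 - 323 = -280 (negative, add 12 hours = 720) = 440 minutes
= 7 hours and 20 minutes past 12:00 = 7:20

Final answer: 7:20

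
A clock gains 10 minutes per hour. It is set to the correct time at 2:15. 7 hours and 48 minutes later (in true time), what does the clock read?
For every 60 true minutes, the faulty clock advances 60 + 10 = 70 minutes.
True elapsed: 7 hours and 48 minutes = 468 minutes.
Faulty clock advances: 468 x 70/60 = 546 minutes (drift: 78 minutes ahead).
Shown time: 2:15 + 546 minutes = 11:21.

Final answer: 11:21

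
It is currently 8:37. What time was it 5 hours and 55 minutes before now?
Starting time: 8:37 = 517 total minutes past 12:00
Subtracting: 5 hours and 55 minutes = 355 minutes
517 - 355 = 162 minutes
= 2 hours and 42 minutes past 12:00 = 2:42

Final answer: 2:42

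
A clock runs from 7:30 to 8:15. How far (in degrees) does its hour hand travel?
The hour hand moves 0.5 degrees per minute.
Time elapsed: 8:15 - 7:30 = 45 minutes
Angular displacement: 45 x 0.5 = 22.5 degrees

Final answer: 22.5 degrees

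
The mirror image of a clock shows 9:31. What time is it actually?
Reflection across the vertical (12-6) axis maps a hand at angle A degrees to (360 - A) degrees, which sends a reading of T minutes past 12:00 to (720 - T) minutes past 12:00.
Mirror reads 9:31 = 571 minutes past 12:00.
Actual time: (720 - 571) mod 720 = 149 minutes = 2:29.

Final answer: 2:29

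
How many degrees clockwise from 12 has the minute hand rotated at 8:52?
The minute hand moves 6 degrees per minute.
At 8:52: 52 x 6 = 312 degrees

Final answer: 312 degrees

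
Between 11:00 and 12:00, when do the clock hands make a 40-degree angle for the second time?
At t minutes past 11:00, the hour hand is at 30 x 11 + 0.5t degrees and the minute hand is at 6t degrees.
The smaller angle between them is 40 degrees when |30H - 5.5t| = 40 or |30H - 5.5t| = 320.
With H = 11, solve 30 x 11 - 5.5t = +/- target for each target:
  t = (30 x 11 - 40) / 5.5 = 52.73
  t = (30 x 11 + 40) / 5.5 = 67.27 (outside (0, 60))
  t = (30 x 11 - 320) / 5.5 = 1.82
  t = (30 x 11 + 320) / 5.5 = 118.18 (outside (0, 60))
Valid solutions in (0, 60): {1.82, 52.73} minutes.
The second occurrence is t = 52.73 minutes.
The hands form a 40-degree angle at 52.73 minutes past 11:00.

Final answer: 52.73 minutes past 11:00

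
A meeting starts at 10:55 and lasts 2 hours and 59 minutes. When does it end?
Starting time: 10:55
Adding 59 minutes to 55 minutes: 55 + 59 = 114 minutes = 1 hour and 54 minutes
Adding 2 hours: 10 + 2 + 1 (carry) = 13 - 12 = 1
Final time: 1:54

Final answer: 1:54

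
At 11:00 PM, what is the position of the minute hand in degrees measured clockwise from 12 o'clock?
The minute hand moves 6 degrees per minute.
At 11:00: 0 x 6 = 0 degrees

Final answer: 0 degrees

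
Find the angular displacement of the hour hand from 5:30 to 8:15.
The hour hand moves 0.5 degrees per minute.
Time elapsed: 8:15 - 5:30 = 165 minutes
Angular displacement: 165 x 0.5 = 82.5 degrees

Final answer: 82.5 degrees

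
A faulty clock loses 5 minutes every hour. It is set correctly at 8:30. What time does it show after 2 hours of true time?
For every 60 true minutes, the faulty clock advances 60 - 5 = 55 minutes.
True elapsed: 2 hours = 120 minutes.
Faulty clock advances: 120 x 55/60 = 110 minutes (drift: 10 minutes behind).
Shown time: 8:30 + 110 minutes = 10:20.

Final answer: 10:20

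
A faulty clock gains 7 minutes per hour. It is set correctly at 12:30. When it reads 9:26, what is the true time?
For every 60 true minutes, the faulty clock advances 67 minutes, so 1 faulty-clock minute corresponds to 60/67 true minutes.
From 12:30 to 9:26 on the faulty dial is 536 minutes.
True elapsed: 536 x 60/67 = 480 minutes = 8 hours.
True time: 12:30 + 8 hours = 8:30.

Final answer: 8:30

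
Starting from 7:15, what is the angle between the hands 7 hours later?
First find the time 7 hours after 7:15.
Total minutes: 7 x 60 + 15 + 7 x 60 + 0 = 855.
855 mod 720 = 135 minutes = 2:15.
Now compute the angle at 2:15:
Hour hand: 2 x 30 + 15 x 0.5 = 67.5 degrees
Minute hand: 15 x 6 = 90 degrees
Difference: |67.5 - 90| = 22.5 degrees
The angle is 22.5 degrees

Final answer: 22.5 degrees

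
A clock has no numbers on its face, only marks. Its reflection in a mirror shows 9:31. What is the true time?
Reflection across the vertical (12-6) axis maps a hand at angle A degrees to (360 - A) degrees, which sends a reading of T minutes past 12:00 to (720 - T) minutes past 12:00.
Mirror reads 9:31 = 571 minutes past 12:00.
Actual time: (720 - 571) mod 720 = 149 minutes = 2:29.

Final answer: 2:29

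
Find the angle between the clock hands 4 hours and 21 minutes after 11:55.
First find the time 4 hours and 21 minutes after 11:55.
Total minutes: 11 x 60 + 55 + 4 x 60 + 21 = 976.
976 mod 720 = 256 minutes = 4:16.
Now compute the angle at 4:16:
Hour hand: 4 x 30 + 16 x 0.5 = 128 degrees
Minute hand: 16 x 6 = 96 degrees
Difference: |128 - 96| = 32 degrees
The angle is 32 degrees

Final answer: 32 degrees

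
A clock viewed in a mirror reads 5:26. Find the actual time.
Reflection across the vertical (12-6) axis maps a hand at angle A degrees to (360 - A) degrees, which sends a reading of T minutes past 12:00 to (720 - T) minutes past 12:00.
Mirror reads 5:26 = 326 minutes past 12:00.
Actual time: (720 - 326) mod 720 = 394 minutes = 6:34.

Final answer: 6:34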